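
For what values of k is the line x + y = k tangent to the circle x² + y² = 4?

For a tangent, require d(centre, line) = r = 2.
|1·0 + 1·0 − k| / √2 = 2
|k| = 2√2.

k = ±2√2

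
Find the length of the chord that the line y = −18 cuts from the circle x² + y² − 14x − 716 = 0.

42

Centre (7, 0), r² = 765. Perpendicular distance d from centre to line = |18| / √1 = 18.
Chord = 2√(r² − d²) = 2·√(441) = 42.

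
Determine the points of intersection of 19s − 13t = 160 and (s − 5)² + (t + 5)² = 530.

(−8, −24) and (18, 14)

Substitute t = (−160 + 19s)/13:
530s² − 5300s − 76320 = 0  ⟹  s² − 10s − 144 = 0
s = 18 or s = −8, giving (18, 14) and (−8, −24).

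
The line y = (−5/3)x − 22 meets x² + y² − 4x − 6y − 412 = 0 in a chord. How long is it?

5√34

Centre (2, 3), r² = 425. Perpendicular distance d from centre to line = |85| / √34 = 85/√34.
Chord = 2√(r² − d²) = 2·√(425/2) = 5√34.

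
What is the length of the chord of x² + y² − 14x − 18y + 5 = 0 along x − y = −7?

15√2

Substitute y = x + 7:
2x² − 18x − 72 = 0  ⟹  x² − 9x − 36 = 0
x = 12 or x = −3, giving (12, 19) and (−3, 4).
|(12, 19) − (−3, 4)| = √((15)² + (15)²) = 15√2.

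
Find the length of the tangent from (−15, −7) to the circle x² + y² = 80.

The centre is (0, 0) and r = 4√5. The square of the distance from P to the centre is 225 + 49 = 274.
By the tangent–radius right angle, tangent length = √(|PO|² − r²) = √194.

√194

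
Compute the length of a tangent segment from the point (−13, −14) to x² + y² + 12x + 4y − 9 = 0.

12

With centre O = (−6, −2), |OP|² = 193 and r² = 49.
The tangent meets the radius at right angles, so tangent² = |PO|² − r² = 193 − 49 = 144.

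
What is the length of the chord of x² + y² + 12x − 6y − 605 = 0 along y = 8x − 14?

From the line, y = 8x − 14. Substituting:
65x² − 260x − 325 = 0  ⟹  x² − 4x − 5 = 0
x = 5 or x = −1, giving (5, 26) and (−1, −22).
|(5, 26) − (−1, −22)| = √((6)² + (48)²) = 6√65.

6√65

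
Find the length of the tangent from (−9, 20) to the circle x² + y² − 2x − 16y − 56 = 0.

√123

Centre (1, 8), r² = 121. |PO|² = (−10)² + (12)² = 244.
The tangent meets the radius at right angles, so tangent² = |PO|² − r² = 244 − 121 = 123.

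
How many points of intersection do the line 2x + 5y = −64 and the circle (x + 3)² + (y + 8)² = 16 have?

2

Substituting the line into the circle gives 29x² + 246x + 401 = 0.
Discriminant = (246)² − 4·29·(401) = 14000 > 0.
Two real roots: the line is a secant.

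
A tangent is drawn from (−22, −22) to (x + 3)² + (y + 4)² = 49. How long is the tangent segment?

The centre is (−3, −4) and r = 7. The square of the distance from P to the centre is 361 + 324 = 685.
Power of the point: PT² = |PO|² − r² = 636, so PT = 2√159.

2√159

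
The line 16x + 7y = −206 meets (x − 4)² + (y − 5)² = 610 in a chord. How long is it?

2√305

From the line, y = (−206 − 16x)/7. Substituting:
305x² + 7320x + 28975 = 0  ⟹  x² + 24x + 95 = 0
x = −5 or x = −19, giving (−5, −18) and (−19, 14).
|(−5, −18) − (−19, 14)| = √((14)² + (−32)²) = 2√305.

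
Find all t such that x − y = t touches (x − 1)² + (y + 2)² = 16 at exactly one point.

t = 3 ± 4√2

Tangency holds when the distance from the centre (1, −2) to the line equals the radius 4:
|1·1 − 1·(−2) − t| / √2 = 4
|t − (3)| = 4√2.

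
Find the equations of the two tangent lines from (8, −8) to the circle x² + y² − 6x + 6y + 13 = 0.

x + 2y = −8 and 2x + y = 8

Write the tangent as mx − y + (−8 − m·(8)) = 0 and set its distance from the centre to √5:
[m·(−5) − (5)]² = 5(m² + 1)
2m² + 5m + 2 = 0, so m = −1/2 or m = −2.
With m = −1/2: x + 2y = −8. With m = −2: 2x + y = 8.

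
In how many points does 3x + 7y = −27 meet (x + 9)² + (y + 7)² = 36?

Substituting the line into the circle gives 58x² + 750x + 2689 = 0.
Δ = 562500 − 623848 = −61348.
No real roots: the line does not meet the circle.

0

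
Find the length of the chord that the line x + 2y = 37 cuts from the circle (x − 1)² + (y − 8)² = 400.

From the line, y = (37 − x)/2. Substituting:
5x² − 50x − 1155 = 0  ⟹  x² − 10x − 231 = 0
x = 21 or x = −11, giving (21, 8) and (−11, 24).
|(21, 8) − (−11, 24)| = √((32)² + (−16)²) = 16√5.

16√5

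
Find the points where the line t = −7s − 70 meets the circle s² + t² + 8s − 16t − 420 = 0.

Substitute t = −7s − 70:
50s² + 1100s + 5600 = 0  ⟹  s² + 22s + 112 = 0
s = −8 or s = −14, giving (−8, −14) and (−14, 28).

(−14, 28) and (−8, −14)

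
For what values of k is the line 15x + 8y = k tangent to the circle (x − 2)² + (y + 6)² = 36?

For a tangent, require d(centre, line) = r = 6.
|15·2 + 8·(−6) − k| / √289 = 6
|k − (−18)| = 6·17, so k = 84 or k = −120.

k = −120 or k = 84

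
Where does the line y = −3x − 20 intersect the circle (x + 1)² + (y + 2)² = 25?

(−6, −2) and (−5, −5)

Express y = −3x − 20 and substitute into the circle:
10x² + 110x + 300 = 0  ⟹  x² + 11x + 30 = 0
x = −5 or x = −6, giving (−5, −5) and (−6, −2).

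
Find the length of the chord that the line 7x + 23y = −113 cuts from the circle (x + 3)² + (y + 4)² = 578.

Substitute y = (−113 − 7x)/23:
578x² + 3468x − 300560 = 0  ⟹  x² + 6x − 520 = 0
x = 20 or x = −26, giving (20, −11) and (−26, 3).
Chord length = distance between (20, −11) and (−26, 3) = √2312 = 34√2.

34√2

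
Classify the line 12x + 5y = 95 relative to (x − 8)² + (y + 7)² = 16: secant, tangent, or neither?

Centre (8, −7), r² = 16. Distance² from centre to line = (−34)²/169 = 1156/169.
Since d² < r², the line cuts the circle twice.

secant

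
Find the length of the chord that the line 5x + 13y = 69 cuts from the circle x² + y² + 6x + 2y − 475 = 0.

Express y = (69 − 5x)/13 and substitute into the circle:
194x² + 194x − 73720 = 0  ⟹  x² + x − 380 = 0
x = 19 or x = −20, giving (19, −2) and (−20, 13).
Chord length = distance between (19, −2) and (−20, 13) = √1746 = 3√194.

3√194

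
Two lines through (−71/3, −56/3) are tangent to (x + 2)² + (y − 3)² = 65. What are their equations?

A line y − (−56/3) = m(x − (−71/3)) is tangent when its distance from (−2, 3) is √65:
(65/3m − (65/3))² = 65(m² + 1)
28m² − 65m + 28 = 0, so m = 7/4 or m = 4/7.
Through (−71/3, −56/3) these give 7x − 4y = −91 and 4x − 7y = 36.

7x − 4y = −91 and 4x − 7y = 36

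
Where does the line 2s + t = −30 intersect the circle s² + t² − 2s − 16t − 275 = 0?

(−17, 4) and (−13, −4)

From the line, t = −2s − 30. Substituting:
5s² + 150s + 1105 = 0  ⟹  s² + 30s + 221 = 0
s = −13 or s = −17, giving (−13, −4) and (−17, 4).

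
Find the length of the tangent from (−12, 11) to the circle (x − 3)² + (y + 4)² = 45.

Centre (3, −4), r² = 45. |PO|² = (−15)² + (15)² = 450.
The tangent meets the radius at right angles, so tangent² = |PO|² − r² = 450 − 45 = 405.

9√5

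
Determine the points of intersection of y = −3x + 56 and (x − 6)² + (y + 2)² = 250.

(15, 11) and (21, −7)

From the line, y = −3x + 56. Substituting:
10x² − 360x + 3150 = 0  ⟹  x² − 36x + 315 = 0
x = 21 or x = 15, giving (21, −7) and (15, 11).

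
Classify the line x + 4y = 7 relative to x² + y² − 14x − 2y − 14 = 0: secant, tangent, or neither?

secant

Centre (7, 1), r² = 64. Distance² from centre to line = (4)²/17 = 16/17.
Since d² < r², the line cuts the circle twice.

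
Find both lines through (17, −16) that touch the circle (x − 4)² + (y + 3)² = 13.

2x + 3y = −14 and 3x + 2y = 19

Let a tangent through (17, −16) have slope m. Its distance from (4, −3) must equal √13:
[m·(−13) − (13)]² = 13(m² + 1)
6m² + 13m + 6 = 0, so m = −2/3 or m = −3/2.
Through (17, −16) these give 2x + 3y = −14 and 3x + 2y = 19.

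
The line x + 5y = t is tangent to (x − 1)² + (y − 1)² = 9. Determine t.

For a tangent, require d(centre, line) = r = 3.
|1·1 + 5·1 − t| / √26 = 3
|t − (6)| = 3√26.

t = 6 ± 3√26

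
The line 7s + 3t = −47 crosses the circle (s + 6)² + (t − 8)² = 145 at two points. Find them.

(−14, 17) and (−5, −4)

Substitute t = (−47 − 7s)/3:
58s² + 1102s + 4060 = 0  ⟹  s² + 19s + 70 = 0
s = −5 or s = −14, giving (−5, −4) and (−14, 17).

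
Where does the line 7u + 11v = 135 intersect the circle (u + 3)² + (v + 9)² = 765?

(−9, 18) and (24, −3)

From the line, v = (135 − 7u)/11. Substituting:
170u² − 2550u − 36720 = 0  ⟹  u² − 15u − 216 = 0
u = 24 or u = −9, giving (24, −3) and (−9, 18).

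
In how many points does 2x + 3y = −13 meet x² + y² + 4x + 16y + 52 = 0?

0

Substituting the line into the circle gives 13x² − 8x + 13 = 0.
Δ = 64 − 676 = −612.
No real roots: the line does not meet the circle.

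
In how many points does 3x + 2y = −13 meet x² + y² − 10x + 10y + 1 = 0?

2

Substituting the line into the circle gives 13x² − 22x − 87 = 0.
Discriminant = (−22)² − 4·13·(−87) = 5008 > 0.
Two real roots: the line is a secant.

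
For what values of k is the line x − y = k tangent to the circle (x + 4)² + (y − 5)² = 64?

k = −9 ± 8√2

The line touches the circle iff its distance from (−4, 5) is 8:
|1·(−4) − 1·5 − k| / √2 = 8
|k − (−9)| = 8√2.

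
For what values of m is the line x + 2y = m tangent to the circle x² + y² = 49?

m = ±7√5

The line touches the circle iff its distance from (0, 0) is 7:
|1·0 + 2·0 − m| / √5 = 7
|m| = 7√5.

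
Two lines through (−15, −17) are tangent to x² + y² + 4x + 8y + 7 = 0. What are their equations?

Let a tangent through (−15, −17) have slope m. Its distance from (−2, −4) must equal √13:
(13m − (13))² = 13(m² + 1)
6m² − 13m + 6 = 0, so m = 3/2 or m = 2/3.
With m = 3/2: 3x − 2y = −11. With m = 2/3: 2x − 3y = 21.

3x − 2y = −11 and 2x − 3y = 21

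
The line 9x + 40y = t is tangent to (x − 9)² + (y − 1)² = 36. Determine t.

The line touches the circle iff its distance from (9, 1) is 6:
|9·9 + 40·1 − t| / √1681 = 6
|t − (121)| = 6·41, so t = 367 or t = −125.

t = −125 or t = 367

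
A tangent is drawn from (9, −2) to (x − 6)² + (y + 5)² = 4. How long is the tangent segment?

√14

With centre O = (6, −5), |OP|² = 18 and r² = 4.
The tangent meets the radius at right angles, so tangent² = |PO|² − r² = 18 − 4 = 14.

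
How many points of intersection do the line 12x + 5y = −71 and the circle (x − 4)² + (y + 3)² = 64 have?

Centre (4, −3), r² = 64. Distance² from centre to line = (104)²/169 = 64.
Since d² = r², the line is tangent.

1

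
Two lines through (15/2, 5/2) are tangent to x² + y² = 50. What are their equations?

Let a tangent through (15/2, 5/2) have slope m. Its distance from (0, 0) must equal 5√2:
[m·(−15/2) − (−5/2)]² = 50(m² + 1)
m² − 6m − 7 = 0, so m = −1 or m = 7.
Through (15/2, 5/2) these give x + y = 10 and 7x − y = 50.

x + y = 10 and 7x − y = 50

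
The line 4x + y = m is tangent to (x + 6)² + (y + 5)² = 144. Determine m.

m = −29 ± 12√17

Tangency holds when the distance from the centre (−6, −5) to the line equals the radius 12:
|4·(−6) + 1·(−5) − m| / √17 = 12
|m − (−29)| = 12√17.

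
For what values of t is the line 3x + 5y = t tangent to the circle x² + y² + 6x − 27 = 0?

The line touches the circle iff its distance from (−3, 0) is 6:
|3·(−3) + 5·0 − t| / √34 = 6
|t − (−9)| = 6√34.

t = −9 ± 6√34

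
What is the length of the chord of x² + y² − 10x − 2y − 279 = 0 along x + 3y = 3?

11√10

The distance from (5, 1) to the line is 5/√10, and r² = 305.
Chord = 2√(r² − d²) = 2·√(605/2) = 11√10.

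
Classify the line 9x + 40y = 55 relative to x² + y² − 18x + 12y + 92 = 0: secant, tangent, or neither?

neither

d² = (9·9 + 40·(−6) − (55))²/1681 = 45796/1681; r² = 25.
Since d² > r², the line lies outside the circle.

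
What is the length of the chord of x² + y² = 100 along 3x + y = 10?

6√10

Substitute y = −3x + 10:
10x² − 60x = 0  ⟹  x² − 6x = 0
x = 6 or x = 0, giving (6, −8) and (0, 10).
Chord length = distance between (6, −8) and (0, 10) = √360 = 6√10.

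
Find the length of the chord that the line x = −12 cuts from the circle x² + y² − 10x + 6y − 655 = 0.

The distance from (5, −3) to the line is 17, and r² = 689.
Half the chord is √(r² − d²) = √(400), so the full chord is 40.

40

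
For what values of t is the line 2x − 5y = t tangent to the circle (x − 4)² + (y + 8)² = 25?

t = 48 ± 5√29

The line touches the circle iff its distance from (4, −8) is 5:
|2·4 − 5·(−8) − t| / √29 = 5
|t − (48)| = 5√29.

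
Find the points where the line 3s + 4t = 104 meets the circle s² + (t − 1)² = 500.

(4, 23) and (20, 11)

Express t = (104 − 3s)/4 and substitute into the circle:
25s² − 600s + 2000 = 0  ⟹  s² − 24s + 80 = 0
s = 20 or s = 4, giving (20, 11) and (4, 23).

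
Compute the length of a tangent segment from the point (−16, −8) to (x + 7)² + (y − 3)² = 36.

√166

With centre O = (−7, 3), |OP|² = 202 and r² = 36.
Power of the point: PT² = |PO|² − r² = 166, so PT = √166.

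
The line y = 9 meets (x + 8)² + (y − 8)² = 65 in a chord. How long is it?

16

Centre (−8, 8), r² = 65. Perpendicular distance d from centre to line = |−1| / √1 = 1.
Chord = 2√(r² − d²) = 2·√(64) = 16.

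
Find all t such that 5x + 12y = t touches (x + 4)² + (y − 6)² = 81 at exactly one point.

Tangency holds when the distance from the centre (−4, 6) to the line equals the radius 9:
|5·(−4) + 12·6 − t| / √169 = 9
|t − (52)| = 9·13, so t = 169 or t = −65.

t = −65 or t = 169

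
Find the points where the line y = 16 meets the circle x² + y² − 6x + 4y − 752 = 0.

(−18, 16) and (24, 16)

Substitute y = 16:
x² − 6x − 432 = 0
x = 24 or x = −18, giving (24, 16) and (−18, 16).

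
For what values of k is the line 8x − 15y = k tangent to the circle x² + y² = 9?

k = −51 or k = 51

For a tangent, require d(centre, line) = r = 3.
|8·0 − 15·0 − k| / √289 = 3
|k| = 3·17, so k = 51 or k = −51.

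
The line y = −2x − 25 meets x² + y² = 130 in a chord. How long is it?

2√5

Express y = −2x − 25 and substitute into the circle:
5x² + 100x + 495 = 0  ⟹  x² + 20x + 99 = 0
x = −9 or x = −11, giving (−9, −7) and (−11, −3).
|(−9, −7) − (−11, −3)| = √((2)² + (−4)²) = 2√5.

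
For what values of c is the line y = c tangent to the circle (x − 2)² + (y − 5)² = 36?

c = −1 or c = 11

Tangency holds when the distance from the centre (2, 5) to the line equals the radius 6:
|0·2 + 1·5 − c| / √1 = 6
|c − (5)| = 6, so c = 11 or c = −1.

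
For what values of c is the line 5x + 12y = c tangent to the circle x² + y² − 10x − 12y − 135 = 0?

c = −85 or c = 279

Tangency holds when the distance from the centre (5, 6) to the line equals the radius 14:
|5·5 + 12·6 − c| / √169 = 14
|c − (97)| = 14·13, so c = 279 or c = −85.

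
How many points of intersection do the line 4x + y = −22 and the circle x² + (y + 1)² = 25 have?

Substituting the line into the circle gives 17x² + 168x + 416 = 0.
Δ = 28224 − 28288 = −64.
No real roots: the line does not meet the circle.

0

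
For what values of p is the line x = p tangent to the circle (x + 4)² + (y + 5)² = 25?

p = −9 or p = 1

The line touches the circle iff its distance from (−4, −5) is 5:
|1·(−4) + 0·(−5) − p| / √1 = 5
|p − (−4)| = 5, so p = 1 or p = −9.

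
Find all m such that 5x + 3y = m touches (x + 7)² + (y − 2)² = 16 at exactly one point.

m = −29 ± 4√34

Tangency holds when the distance from the centre (−7, 2) to the line equals the radius 4:
|5·(−7) + 3·2 − m| / √34 = 4
|m − (−29)| = 4√34.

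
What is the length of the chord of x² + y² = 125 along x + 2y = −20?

6√5

Substitute y = (−20 − x)/2:
5x² + 40x − 100 = 0  ⟹  x² + 8x − 20 = 0
x = 2 or x = −10, giving (2, −11) and (−10, −5).
|(2, −11) − (−10, −5)| = √((12)² + (−6)²) = 6√5.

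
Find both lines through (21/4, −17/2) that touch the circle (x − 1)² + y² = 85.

Let a tangent through (21/4, −17/2) have slope m. Its distance from (1, 0) must equal √85:
(−17/4m − (17/2))² = 85(m² + 1)
63m² − 68m + 12 = 0, so m = 6/7 or m = 2/9.
Through (21/4, −17/2) these give 6x − 7y = 91 and 2x − 9y = 87.

6x − 7y = 91 and 2x − 9y = 87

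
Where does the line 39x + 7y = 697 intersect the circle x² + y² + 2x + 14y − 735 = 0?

(15, 16) and (22, −23)

Substitute y = (697 − 39x)/7:
1570x² − 58090x + 518100 = 0  ⟹  x² − 37x + 330 = 0
x = 22 or x = 15, giving (22, −23) and (15, 16).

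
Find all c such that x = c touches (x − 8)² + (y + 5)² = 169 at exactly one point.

c = −5 or c = 21

The line touches the circle iff its distance from (8, −5) is 13:
|1·8 + 0·(−5) − c| / √1 = 13
|c − (8)| = 13, so c = 21 or c = −5.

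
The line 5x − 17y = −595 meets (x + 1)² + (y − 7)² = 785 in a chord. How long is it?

√314

The distance from (−1, 7) to the line is 471/√314, and r² = 785.
Chord = 2√(r² − d²) = 2·√(157/2) = √314.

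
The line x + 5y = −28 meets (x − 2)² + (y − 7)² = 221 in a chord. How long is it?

3√26

Centre (2, 7), r² = 221. Perpendicular distance d from centre to line = |65| / √26 = 65/√26.
Half the chord is √(r² − d²) = √(117/2), so the full chord is 3√26.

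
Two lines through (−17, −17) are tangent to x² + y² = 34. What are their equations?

A line y − (−17) = m(x − (−17)) is tangent when its distance from (0, 0) is √34:
(17m − (17))² = 34(m² + 1)
15m² − 34m + 15 = 0, so m = 5/3 or m = 3/5.
Through (−17, −17) these give 5x − 3y = −34 and 3x − 5y = 34.

5x − 3y = −34 and 3x − 5y = 34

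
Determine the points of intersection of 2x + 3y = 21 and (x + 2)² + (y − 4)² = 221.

From the line, y = (21 − 2x)/3. Substituting:
13x² − 1872 = 0  ⟹  x² − 144 = 0
x = 12 or x = −12, giving (12, −1) and (−12, 15).

(−12, 15) and (12, −1)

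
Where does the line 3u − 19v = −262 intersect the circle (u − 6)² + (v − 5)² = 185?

(−5, 13) and (14, 16)

Express v = (262 + 3u)/19 and substitute into the circle:
370u² − 3330u − 25900 = 0  ⟹  u² − 9u − 70 = 0
u = 14 or u = −5, giving (14, 16) and (−5, 13).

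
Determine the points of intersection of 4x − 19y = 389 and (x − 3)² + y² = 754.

(−12, −23) and (26, −15)

Express y = (−389 + 4x)/19 and substitute into the circle:
377x² − 5278x − 117624 = 0  ⟹  x² − 14x − 312 = 0
x = 26 or x = −12, giving (26, −15) and (−12, −23).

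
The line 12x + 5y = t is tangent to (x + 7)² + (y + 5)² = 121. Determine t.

t = −252 or t = 34

Tangency holds when the distance from the centre (−7, −5) to the line equals the radius 11:
|12·(−7) + 5·(−5) − t| / √169 = 11
|t − (−109)| = 11·13, so t = 34 or t = −252.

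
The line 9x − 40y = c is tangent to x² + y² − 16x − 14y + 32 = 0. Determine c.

c = −577 or c = 161

Tangency holds when the distance from the centre (8, 7) to the line equals the radius 9:
|9·8 − 40·7 − c| / √1681 = 9
|c − (−208)| = 9·41, so c = 161 or c = −577.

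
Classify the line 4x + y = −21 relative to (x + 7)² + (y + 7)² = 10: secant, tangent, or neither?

d² = (4·(−7) + 1·(−7) − (−21))²/17 = 196/17; r² = 10.
Since d² > r², the line lies outside the circle.

neither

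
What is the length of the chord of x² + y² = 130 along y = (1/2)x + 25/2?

2√5

The distance from (0, 0) to the line is 25/√5, and r² = 130.
Half the chord is √(r² − d²) = √(5), so the full chord is 2√5.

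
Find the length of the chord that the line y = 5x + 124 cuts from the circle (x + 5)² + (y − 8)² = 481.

5√26

Centre (−5, 8), r² = 481. Perpendicular distance d from centre to line = |91| / √26 = 91/√26.
Half the chord is √(r² − d²) = √(325/2), so the full chord is 5√26.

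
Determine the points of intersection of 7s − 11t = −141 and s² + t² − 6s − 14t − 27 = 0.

(−6, 9) and (5, 16)

From the line, t = (141 + 7s)/11. Substituting:
170s² + 170s − 5100 = 0  ⟹  s² + s − 30 = 0
s = 5 or s = −6, giving (5, 16) and (−6, 9).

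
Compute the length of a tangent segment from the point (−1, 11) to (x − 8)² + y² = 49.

3√17

Centre (8, 0), r² = 49. |PO|² = (−9)² + (11)² = 202.
The tangent meets the radius at right angles, so tangent² = |PO|² − r² = 202 − 49 = 153.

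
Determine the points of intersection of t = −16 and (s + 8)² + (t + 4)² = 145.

Express t = −16 and substitute into the circle:
s² + 16s + 63 = 0
s = −7 or s = −9, giving (−7, −16) and (−9, −16).

(−9, −16) and (−7, −16)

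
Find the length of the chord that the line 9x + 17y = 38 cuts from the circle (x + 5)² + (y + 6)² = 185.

√370

The distance from (−5, −6) to the line is 185/√370, and r² = 185.
Half the chord is √(r² − d²) = √(185/2), so the full chord is √370.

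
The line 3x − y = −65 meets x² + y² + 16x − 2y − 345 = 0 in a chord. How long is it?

10√10

Centre (−8, 1), r² = 410. Perpendicular distance d from centre to line = |40| / √10 = 40/√10.
Chord = 2√(r² − d²) = 2·√(250) = 10√10.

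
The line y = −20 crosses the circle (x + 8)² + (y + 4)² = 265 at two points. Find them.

(−11, −20) and (−5, −20)

Substitute y = −20:
x² + 16x + 55 = 0
x = −5 or x = −11, giving (−5, −20) and (−11, −20).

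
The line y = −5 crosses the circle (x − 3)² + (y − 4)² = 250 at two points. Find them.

(−10, −5) and (16, −5)

From the line, y = −5. Substituting:
x² − 6x − 160 = 0
x = 16 or x = −10, giving (16, −5) and (−10, −5).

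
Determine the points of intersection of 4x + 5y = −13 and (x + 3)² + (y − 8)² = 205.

(−17, 11) and (3, −5)

Express y = (−13 − 4x)/5 and substitute into the circle:
41x² + 574x − 2091 = 0  ⟹  x² + 14x − 51 = 0
x = 3 or x = −17, giving (3, −5) and (−17, 11).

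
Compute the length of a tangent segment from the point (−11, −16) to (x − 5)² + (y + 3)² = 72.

Centre (5, −3), r² = 72. |PO|² = (−16)² + (−13)² = 425.
Power of the point: PT² = |PO|² − r² = 353, so PT = √353.

√353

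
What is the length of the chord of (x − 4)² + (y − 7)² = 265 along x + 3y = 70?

5√10

From the line, y = (70 − x)/3. Substituting:
10x² − 170x + 160 = 0  ⟹  x² − 17x + 16 = 0
x = 16 or x = 1, giving (16, 18) and (1, 23).
|(16, 18) − (1, 23)| = √((15)² + (−5)²) = 5√10.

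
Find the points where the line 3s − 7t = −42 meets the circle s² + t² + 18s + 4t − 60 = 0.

Substitute t = (42 + 3s)/7:
58s² + 1218s = 0  ⟹  s² + 21s = 0
s = 0 or s = −21, giving (0, 6) and (−21, −3).

(−21, −3) and (0, 6)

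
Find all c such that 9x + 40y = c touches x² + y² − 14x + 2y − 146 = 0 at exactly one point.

c = −551 or c = 597

Tangency holds when the distance from the centre (7, −1) to the line equals the radius 14:
|9·7 + 40·(−1) − c| / √1681 = 14
|c − (23)| = 14·41, so c = 597 or c = −551.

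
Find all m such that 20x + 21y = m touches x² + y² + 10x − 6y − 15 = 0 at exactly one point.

m = −240 or m = 166

The line touches the circle iff its distance from (−5, 3) is 7:
|20·(−5) + 21·3 − m| / √841 = 7
|m − (−37)| = 7·29, so m = 166 or m = −240.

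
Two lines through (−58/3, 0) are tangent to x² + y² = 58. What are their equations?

Write the tangent as mx − y + (0 − m·(−58/3)) = 0 and set its distance from the centre to √58:
[m·(58/3) − (0)]² = 58(m² + 1)
49m² − 9 = 0, so m = −3/7 or m = 3/7.
Through (−58/3, 0) these give 3x + 7y = −58 and 3x − 7y = −58.

3x + 7y = −58 and 3x − 7y = −58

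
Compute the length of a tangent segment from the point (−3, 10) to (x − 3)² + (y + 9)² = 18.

The centre is (3, −9) and r = 3√2. The square of the distance from P to the centre is 36 + 361 = 397.
Power of the point: PT² = |PO|² − r² = 379, so PT = √379.

√379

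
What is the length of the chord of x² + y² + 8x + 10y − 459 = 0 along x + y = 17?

Substitute y = −x + 17:
2x² − 36x = 0  ⟹  x² − 18x = 0
x = 18 or x = 0, giving (18, −1) and (0, 17).
Chord length = distance between (18, −1) and (0, 17) = √648 = 18√2.

18√2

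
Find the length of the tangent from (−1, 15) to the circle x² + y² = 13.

Centre (0, 0), r² = 13. |PO|² = (−1)² + (15)² = 226.
Power of the point: PT² = |PO|² − r² = 213, so PT = √213.

√213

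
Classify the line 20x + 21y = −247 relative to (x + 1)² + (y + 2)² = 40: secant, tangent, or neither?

neither

d² = (20·(−1) + 21·(−2) − (−247))²/841 = 34225/841; r² = 40.
Since d² > r², the line lies outside the circle.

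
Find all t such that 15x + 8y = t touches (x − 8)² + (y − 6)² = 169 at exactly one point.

t = −53 or t = 389

The line touches the circle iff its distance from (8, 6) is 13:
|15·8 + 8·6 − t| / √289 = 13
|t − (168)| = 13·17, so t = 389 or t = −53.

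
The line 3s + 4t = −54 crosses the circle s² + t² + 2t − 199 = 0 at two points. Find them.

(−14, −3) and (2, −15)

Substitute t = (−54 − 3s)/4:
25s² + 300s − 700 = 0  ⟹  s² + 12s − 28 = 0
s = 2 or s = −14, giving (2, −15) and (−14, −3).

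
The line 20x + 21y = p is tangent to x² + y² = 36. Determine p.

The line touches the circle iff its distance from (0, 0) is 6:
|20·0 + 21·0 − p| / √841 = 6
|p| = 6·29, so p = 174 or p = −174.

p = −174 or p = 174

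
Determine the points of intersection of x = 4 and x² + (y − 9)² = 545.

The line gives x = 4. Substituting into the circle:
y² − 18y − 448 = 0
y = 32 or y = −14, giving (4, 32) and (4, −14).

(4, −14) and (4, 32)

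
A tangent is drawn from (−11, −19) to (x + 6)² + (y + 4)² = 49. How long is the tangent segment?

√201

Centre (−6, −4), r² = 49. |PO|² = (−5)² + (−15)² = 250.
Power of the point: PT² = |PO|² − r² = 201, so PT = √201.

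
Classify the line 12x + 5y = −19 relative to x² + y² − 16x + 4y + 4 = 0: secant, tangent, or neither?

Substituting the line into the circle gives 169x² − 184x + 81 = 0.
Δ = 33856 − 54756 = −20900.
No real roots: the line does not meet the circle.

neither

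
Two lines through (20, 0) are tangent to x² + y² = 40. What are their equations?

x − 3y = 20 and x + 3y = 20

Write the tangent as mx − y + (0 − m·(20)) = 0 and set its distance from the centre to 2√10:
(−20m − (0))² = 40(m² + 1)
9m² − 1 = 0, so m = 1/3 or m = −1/3.
Through (20, 0) these give x − 3y = 20 and x + 3y = 20.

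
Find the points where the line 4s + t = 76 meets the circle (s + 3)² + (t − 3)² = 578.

(14, 20) and (20, −4)

Express t = −4s + 76 and substitute into the circle:
17s² − 578s + 4760 = 0  ⟹  s² − 34s + 280 = 0
s = 20 or s = 14, giving (20, −4) and (14, 20).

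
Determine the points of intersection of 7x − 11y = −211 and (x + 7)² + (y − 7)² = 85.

Express y = (211 + 7x)/11 and substitute into the circle:
170x² + 3570x + 13600 = 0  ⟹  x² + 21x + 80 = 0
x = −5 or x = −16, giving (−5, 16) and (−16, 9).

(−16, 9) and (−5, 16)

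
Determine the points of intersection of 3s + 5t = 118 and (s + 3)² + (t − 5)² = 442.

(−4, 26) and (16, 14)

Substitute t = (118 − 3s)/5:
34s² − 408s − 2176 = 0  ⟹  s² − 12s − 64 = 0
s = 16 or s = −4, giving (16, 14) and (−4, 26).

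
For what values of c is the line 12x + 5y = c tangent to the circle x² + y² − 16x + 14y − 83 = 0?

For a tangent, require d(centre, line) = r = 14.
|12·8 + 5·(−7) − c| / √169 = 14
|c − (61)| = 14·13, so c = 243 or c = −121.

c = −121 or c = 243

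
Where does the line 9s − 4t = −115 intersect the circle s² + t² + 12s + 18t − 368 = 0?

Express t = (115 + 9s)/4 and substitute into the circle:
97s² + 2910s + 15617 = 0  ⟹  s² + 30s + 161 = 0
s = −7 or s = −23, giving (−7, 13) and (−23, −23).

(−23, −23) and (−7, 13)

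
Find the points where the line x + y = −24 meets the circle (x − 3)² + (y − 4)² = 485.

From the line, y = −x − 24. Substituting:
2x² + 50x + 308 = 0  ⟹  x² + 25x + 154 = 0
x = −11 or x = −14, giving (−11, −13) and (−14, −10).

(−14, −10) and (−11, −13)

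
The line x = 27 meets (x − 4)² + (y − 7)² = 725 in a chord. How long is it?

The line gives x = 27. Substituting into the circle:
y² − 14y − 147 = 0
y = 21 or y = −7, giving (27, 21) and (27, −7).
Chord length = distance between (27, 21) and (27, −7) = √784 = 28.

28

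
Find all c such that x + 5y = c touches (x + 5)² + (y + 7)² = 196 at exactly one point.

The line touches the circle iff its distance from (−5, −7) is 14:
|1·(−5) + 5·(−7) − c| / √26 = 14
|c − (−40)| = 14√26.

c = −40 ± 14√26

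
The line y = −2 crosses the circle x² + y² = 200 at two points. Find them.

Express y = −2 and substitute into the circle:
x² − 196 = 0
x = 14 or x = −14, giving (14, −2) and (−14, −2).

(−14, −2) and (14, −2)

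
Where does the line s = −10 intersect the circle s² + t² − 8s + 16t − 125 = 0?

(−10, −11) and (−10, −5)

The line gives s = −10. Substituting into the circle:
t² + 16t + 55 = 0
t = −5 or t = −11, giving (−10, −5) and (−10, −11).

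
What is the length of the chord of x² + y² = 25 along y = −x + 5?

The distance from (0, 0) to the line is 5/√2, and r² = 25.
Half the chord is √(r² − d²) = √(25/2), so the full chord is 5√2.

5√2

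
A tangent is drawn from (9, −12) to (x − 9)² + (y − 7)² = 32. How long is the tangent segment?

√329

Centre (9, 7), r² = 32. |PO|² = (0)² + (−19)² = 361.
By the tangent–radius right angle, tangent length = √(|PO|² − r²) = √329.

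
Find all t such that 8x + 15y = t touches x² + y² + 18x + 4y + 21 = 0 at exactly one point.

t = −238 or t = 34

For a tangent, require d(centre, line) = r = 8.
|8·(−9) + 15·(−2) − t| / √289 = 8
|t − (−102)| = 8·17, so t = 34 or t = −238.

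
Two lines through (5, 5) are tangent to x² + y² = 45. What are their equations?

2x + y = 15 and x + 2y = 15

Let a tangent through (5, 5) have slope m. Its distance from (0, 0) must equal 3√5:
[m·(−5) − (−5)]² = 45(m² + 1)
2m² + 5m + 2 = 0, so m = −2 or m = −1/2.
With m = −2: 2x + y = 15. With m = −1/2: x + 2y = 15.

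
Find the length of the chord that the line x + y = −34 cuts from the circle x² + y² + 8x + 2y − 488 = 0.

From the line, y = −x − 34. Substituting:
2x² + 74x + 600 = 0  ⟹  x² + 37x + 300 = 0
x = −12 or x = −25, giving (−12, −22) and (−25, −9).
Chord length = distance between (−12, −22) and (−25, −9) = √338 = 13√2.

13√2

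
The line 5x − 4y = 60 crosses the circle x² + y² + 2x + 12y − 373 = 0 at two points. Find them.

(−8, −25) and (16, 5)

From the line, y = (−60 + 5x)/4. Substituting:
41x² − 328x − 5248 = 0  ⟹  x² − 8x − 128 = 0
x = 16 or x = −8, giving (16, 5) and (−8, −25).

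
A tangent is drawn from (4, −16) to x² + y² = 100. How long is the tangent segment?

With centre O = (0, 0), |OP|² = 272 and r² = 100.
Power of the point: PT² = |PO|² − r² = 172, so PT = 2√43.

2√43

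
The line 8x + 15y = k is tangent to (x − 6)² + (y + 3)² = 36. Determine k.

k = −99 or k = 105

The line touches the circle iff its distance from (6, −3) is 6:
|8·6 + 15·(−3) − k| / √289 = 6
|k − (3)| = 6·17, so k = 105 or k = −99.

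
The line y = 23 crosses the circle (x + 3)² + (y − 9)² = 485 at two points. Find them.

(−20, 23) and (14, 23)

Express y = 23 and substitute into the circle:
x² + 6x − 280 = 0
x = 14 or x = −20, giving (14, 23) and (−20, 23).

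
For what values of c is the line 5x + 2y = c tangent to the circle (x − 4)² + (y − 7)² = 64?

c = 34 ± 8√29

For a tangent, require d(centre, line) = r = 8.
|5·4 + 2·7 − c| / √29 = 8
|c − (34)| = 8√29.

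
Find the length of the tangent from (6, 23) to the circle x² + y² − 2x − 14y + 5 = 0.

The centre is (1, 7) and r = 3√5. The square of the distance from P to the centre is 25 + 256 = 281.
By the tangent–radius right angle, tangent length = √(|PO|² − r²) = √236 = 2√59.

2√59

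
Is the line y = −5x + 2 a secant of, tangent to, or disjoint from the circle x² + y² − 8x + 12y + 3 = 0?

Substituting the line into the circle gives 26x² − 88x + 31 = 0.
Δ = 7744 − 3224 = 4520.
Two real roots: the line is a secant.

secant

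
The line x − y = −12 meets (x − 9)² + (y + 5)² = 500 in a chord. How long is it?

From the line, y = x + 12. Substituting:
2x² + 16x − 130 = 0  ⟹  x² + 8x − 65 = 0
x = 5 or x = −13, giving (5, 17) and (−13, −1).
|(5, 17) − (−13, −1)| = √((18)² + (18)²) = 18√2.

18√2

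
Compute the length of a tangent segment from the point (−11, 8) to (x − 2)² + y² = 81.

2√38

Centre (2, 0), r² = 81. |PO|² = (−13)² + (8)² = 233.
Power of the point: PT² = |PO|² − r² = 152, so PT = 2√38.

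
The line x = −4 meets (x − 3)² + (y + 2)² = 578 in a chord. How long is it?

46

Centre (3, −2), r² = 578. Perpendicular distance d from centre to line = |7| / √1 = 7.
Half the chord is √(r² − d²) = √(529), so the full chord is 46.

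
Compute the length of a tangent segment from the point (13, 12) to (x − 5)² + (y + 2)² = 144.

With centre O = (5, −2), |OP|² = 260 and r² = 144.
The tangent meets the radius at right angles, so tangent² = |PO|² − r² = 260 − 144 = 116.

2√29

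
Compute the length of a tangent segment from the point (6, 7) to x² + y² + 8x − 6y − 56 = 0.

With centre O = (−4, 3), |OP|² = 116 and r² = 81.
The tangent meets the radius at right angles, so tangent² = |PO|² − r² = 116 − 81 = 35.

√35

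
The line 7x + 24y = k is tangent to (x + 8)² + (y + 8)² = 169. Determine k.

k = −573 or k = 77

Tangency holds when the distance from the centre (−8, −8) to the line equals the radius 13:
|7·(−8) + 24·(−8) − k| / √625 = 13
|k − (−248)| = 13·25, so k = 77 or k = −573.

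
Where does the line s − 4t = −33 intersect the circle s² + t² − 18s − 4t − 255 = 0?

Substitute t = (33 + s)/4:
17s² − 238s − 3519 = 0  ⟹  s² − 14s − 207 = 0
s = 23 or s = −9, giving (23, 14) and (−9, 6).

(−9, 6) and (23, 14)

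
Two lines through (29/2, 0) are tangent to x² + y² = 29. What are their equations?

2x − 5y = 29 and 2x + 5y = 29

A line y − (0) = m(x − (29/2)) is tangent when its distance from (0, 0) is √29:
(−29/2m − (0))² = 29(m² + 1)
25m² − 4 = 0, so m = 2/5 or m = −2/5.
Through (29/2, 0) these give 2x − 5y = 29 and 2x + 5y = 29.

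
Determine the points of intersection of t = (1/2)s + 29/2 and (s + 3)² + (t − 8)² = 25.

Express t = (29 + s)/2 and substitute into the circle:
5s² + 50s + 105 = 0  ⟹  s² + 10s + 21 = 0
s = −3 or s = −7, giving (−3, 13) and (−7, 11).

(−7, 11) and (−3, 13)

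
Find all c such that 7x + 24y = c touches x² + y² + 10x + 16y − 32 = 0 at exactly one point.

Tangency holds when the distance from the centre (−5, −8) to the line equals the radius 11:
|7·(−5) + 24·(−8) − c| / √625 = 11
|c − (−227)| = 11·25, so c = 48 or c = −502.

c = −502 or c = 48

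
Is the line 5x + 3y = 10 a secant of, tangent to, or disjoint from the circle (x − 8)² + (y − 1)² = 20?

Substituting the line into the circle gives 34x² − 214x + 445 = 0.
Discriminant = (−214)² − 4·34·(445) = −14724 < 0.
No real roots: the line does not meet the circle.

disjoint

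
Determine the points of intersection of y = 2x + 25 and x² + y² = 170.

(−13, −1) and (−7, 11)

From the line, y = 2x + 25. Substituting:
5x² + 100x + 455 = 0  ⟹  x² + 20x + 91 = 0
x = −7 or x = −13, giving (−7, 11) and (−13, −1).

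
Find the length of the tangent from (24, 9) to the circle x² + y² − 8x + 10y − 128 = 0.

√427

With centre O = (4, −5), |OP|² = 596 and r² = 169.
Power of the point: PT² = |PO|² − r² = 427, so PT = √427.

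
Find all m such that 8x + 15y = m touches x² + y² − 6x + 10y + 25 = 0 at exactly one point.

m = −102 or m = 0

For a tangent, require d(centre, line) = r = 3.
|8·3 + 15·(−5) − m| / √289 = 3
|m − (−51)| = 3·17, so m = 0 or m = −102.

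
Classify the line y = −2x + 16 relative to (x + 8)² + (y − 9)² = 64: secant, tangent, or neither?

neither

Substituting the line into the circle gives 5x² − 12x + 49 = 0.
Δ = 144 − 980 = −836.
No real roots: the line does not meet the circle.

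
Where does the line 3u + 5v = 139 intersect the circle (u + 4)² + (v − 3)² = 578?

Express v = (139 − 3u)/5 and substitute into the circle:
34u² − 544u + 1326 = 0  ⟹  u² − 16u + 39 = 0
u = 13 or u = 3, giving (13, 20) and (3, 26).

(3, 26) and (13, 20)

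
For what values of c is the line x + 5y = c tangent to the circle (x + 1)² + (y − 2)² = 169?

c = 9 ± 13√26

Tangency holds when the distance from the centre (−1, 2) to the line equals the radius 13:
|1·(−1) + 5·2 − c| / √26 = 13
|c − (9)| = 13√26.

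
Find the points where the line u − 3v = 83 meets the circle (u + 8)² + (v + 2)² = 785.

Express v = (−83 + u)/3 and substitute into the circle:
10u² − 10u − 560 = 0  ⟹  u² − u − 56 = 0
u = 8 or u = −7, giving (8, −25) and (−7, −30).

(−7, −30) and (8, −25)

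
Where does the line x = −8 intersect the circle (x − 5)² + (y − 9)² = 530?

The line gives x = −8. Substituting into the circle:
y² − 18y − 280 = 0
y = 28 or y = −10, giving (−8, 28) and (−8, −10).

(−8, −10) and (−8, 28)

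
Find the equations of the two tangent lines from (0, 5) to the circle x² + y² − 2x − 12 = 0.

3x − 2y = −10 and 2x + 3y = 15

A line y − (5) = m(x − (0)) is tangent when its distance from (1, 0) is √13:
(1m − (−5))² = 13(m² + 1)
6m² − 5m − 6 = 0, so m = 3/2 or m = −2/3.
With m = 3/2: 3x − 2y = −10. With m = −2/3: 2x + 3y = 15.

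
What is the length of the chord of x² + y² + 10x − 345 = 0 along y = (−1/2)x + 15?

10√5

Express y = (30 − x)/2 and substitute into the circle:
5x² − 20x − 480 = 0  ⟹  x² − 4x − 96 = 0
x = 12 or x = −8, giving (12, 9) and (−8, 19).
Chord length = distance between (12, 9) and (−8, 19) = √500 = 10√5.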